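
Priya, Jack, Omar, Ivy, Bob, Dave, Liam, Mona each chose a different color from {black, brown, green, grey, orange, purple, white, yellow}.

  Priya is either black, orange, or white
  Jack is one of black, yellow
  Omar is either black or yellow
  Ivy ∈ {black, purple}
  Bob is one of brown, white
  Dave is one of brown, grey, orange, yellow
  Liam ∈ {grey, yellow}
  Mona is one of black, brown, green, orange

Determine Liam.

The 8 variables draw from only 8 values {black, brown, green, grey, orange, purple, white, yellow}, so each is used; only Mona can be green, hence Mona = green.
The 7 still-open variables together cover exactly {black, brown, grey, orange, purple, white, yellow} — 7 values for 7 variables — and purple appears only in Ivy's list, so Ivy = purple.
Jack and Omar share exactly the 2 values {black, yellow}; by pigeonhole those values go to them, so strike black, yellow from Priya, Dave, Liam.
So Liam = grey.

grey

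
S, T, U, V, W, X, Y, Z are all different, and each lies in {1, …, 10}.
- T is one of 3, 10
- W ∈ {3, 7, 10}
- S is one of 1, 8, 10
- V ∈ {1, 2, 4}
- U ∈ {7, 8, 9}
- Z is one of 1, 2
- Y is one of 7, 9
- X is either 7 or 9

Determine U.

8

The 8 variables together cover exactly {1, 2, 3, 4, 7, 8, 9, 10} — 8 values for 8 variables — and 4 appears only in V's list, so V = 4.
The 7 still-open variables draw from only 7 values {1, 2, 3, 7, 8, 9, 10}, so each is used; only Z can be 2, hence Z = 2.
The 6 still-open variables together cover exactly {1, 3, 7, 8, 9, 10} — 6 values for 6 variables — and 1 appears only in S's list, so S = 1.
Among the 5 still-open variables, 8 fits only U (and all 5 values in {3, 7, 8, 9, 10} must be used), so U = 8.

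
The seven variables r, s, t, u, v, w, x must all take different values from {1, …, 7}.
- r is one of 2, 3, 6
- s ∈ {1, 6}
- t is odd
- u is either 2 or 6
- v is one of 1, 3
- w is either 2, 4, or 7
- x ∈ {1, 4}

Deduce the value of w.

The 7 variables draw from only 7 values {1, 2, 3, 4, 5, 6, 7}, so each is used; only t can be 5, hence t = 5.
The 6 still-open variables together cover exactly {1, 2, 3, 4, 6, 7} — 6 values for 6 variables — and 7 appears only in w's list, so w = 7.

7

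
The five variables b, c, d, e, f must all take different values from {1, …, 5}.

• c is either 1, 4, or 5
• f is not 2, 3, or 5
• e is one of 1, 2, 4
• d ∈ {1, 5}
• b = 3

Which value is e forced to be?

b has just one choice, so b = 3.
Among the 4 still-open variables, 2 fits only e (and all 4 values in {1, 2, 4, 5} must be used), so e = 2.

2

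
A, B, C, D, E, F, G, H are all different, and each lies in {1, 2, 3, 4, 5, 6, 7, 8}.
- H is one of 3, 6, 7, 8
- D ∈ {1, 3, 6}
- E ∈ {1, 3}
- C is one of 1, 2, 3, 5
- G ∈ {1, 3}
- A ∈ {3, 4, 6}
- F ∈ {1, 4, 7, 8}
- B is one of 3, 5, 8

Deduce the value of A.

4

Among the 8 variables, 2 fits only C (and all 8 values in {1, 2, 3, 4, 5, 6, 7, 8} must be used), so C = 2.
Among the 7 still-open variables, 5 fits only B (and all 7 values in {1, 3, 4, 5, 6, 7, 8} must be used), so B = 5.
E and G between them cover only {1, 3} — a naked pair. Remove those values from A, D, F, H.
D must be 6 (only option left). Strike 6 from A, H.
So A = 4.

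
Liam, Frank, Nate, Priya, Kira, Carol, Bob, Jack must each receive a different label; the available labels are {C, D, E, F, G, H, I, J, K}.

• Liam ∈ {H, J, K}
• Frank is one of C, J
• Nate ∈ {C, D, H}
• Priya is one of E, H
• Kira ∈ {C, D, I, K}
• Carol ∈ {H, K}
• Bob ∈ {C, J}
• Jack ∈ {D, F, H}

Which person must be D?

Nate

The 8 variables draw from only 8 values {C, D, E, F, H, I, J, K}, so each is used; only Priya can be E, hence Priya = E.
Among the 7 still-open variables, F fits only Jack (and all 7 values in {C, D, F, H, I, J, K} must be used), so Jack = F.
The 6 still-open variables draw from only 6 values {C, D, H, I, J, K}, so each is used; only Kira can be I, hence Kira = I.
Among the 5 still-open variables, D fits only Nate (and all 5 values in {C, D, H, J, K} must be used), so Nate = D.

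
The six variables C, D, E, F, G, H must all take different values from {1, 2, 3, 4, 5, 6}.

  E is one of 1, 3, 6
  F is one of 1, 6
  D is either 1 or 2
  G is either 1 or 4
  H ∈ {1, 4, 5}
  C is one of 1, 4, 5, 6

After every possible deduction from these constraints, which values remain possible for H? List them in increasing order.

1, 4, 5

The 6 variables together cover exactly {1, 2, 3, 4, 5, 6} — 6 values for 6 variables — and 2 appears only in D's list, so D = 2.
The 5 still-open variables together cover exactly {1, 3, 4, 5, 6} — 5 values for 5 variables — and 3 appears only in E's list, so E = 3.
No further eliminations apply; H can still be any of 1, 4, 5.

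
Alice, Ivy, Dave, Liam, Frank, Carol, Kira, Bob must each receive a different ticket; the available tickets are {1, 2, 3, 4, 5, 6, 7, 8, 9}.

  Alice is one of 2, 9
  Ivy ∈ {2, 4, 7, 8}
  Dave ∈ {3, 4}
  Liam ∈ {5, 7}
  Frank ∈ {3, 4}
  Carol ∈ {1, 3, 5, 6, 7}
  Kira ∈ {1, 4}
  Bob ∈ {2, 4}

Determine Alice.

The 2 variables Dave and Frank are confined to {3, 4}, which locks those values in; drop them from Ivy, Carol, Kira, Bob.
Kira must be 1 (only option left). Strike 1 from Carol.
Bob must be 2 (only option left). Eliminate 2 elsewhere: Alice, Ivy.
So Alice = 9.

9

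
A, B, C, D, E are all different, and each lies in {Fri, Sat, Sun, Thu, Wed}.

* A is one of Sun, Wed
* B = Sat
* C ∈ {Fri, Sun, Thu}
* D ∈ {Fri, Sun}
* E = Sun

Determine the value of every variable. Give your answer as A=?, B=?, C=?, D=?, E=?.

B's domain is down to {Sat}, so B = Sat.
E has just one choice, so E = Sun. Strike Sun from A, C, D.
A's domain is down to {Wed}, so A = Wed.
That leaves D = Fri. So C can't be Fri.
C has just one choice, so C = Thu.

A=Wed, B=Sat, C=Thu, D=Fri, E=Sun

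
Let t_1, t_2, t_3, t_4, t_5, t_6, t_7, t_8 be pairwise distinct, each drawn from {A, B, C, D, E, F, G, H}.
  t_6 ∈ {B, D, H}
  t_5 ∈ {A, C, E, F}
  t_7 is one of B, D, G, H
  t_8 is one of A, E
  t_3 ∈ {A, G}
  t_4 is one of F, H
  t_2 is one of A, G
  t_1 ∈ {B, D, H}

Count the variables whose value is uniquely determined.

3

The 8 variables together cover exactly {A, B, C, D, E, F, G, H} — 8 values for 8 variables — and C appears only in t_5's list, so t_5 = C.
The 7 still-open variables draw from only 7 values {A, B, D, E, F, G, H}, so each is used; only t_8 can be E, hence t_8 = E.
The 6 still-open variables together cover exactly {A, B, D, F, G, H} — 6 values for 6 variables — and F appears only in t_4's list, so t_4 = F.
The 2 variables t_2 and t_3 are confined to {A, G}, which locks those values in; drop them from t_7.
Determined: t_4=F, t_5=C, t_8=E. The other variables each still have more than one consistent value. That makes 3.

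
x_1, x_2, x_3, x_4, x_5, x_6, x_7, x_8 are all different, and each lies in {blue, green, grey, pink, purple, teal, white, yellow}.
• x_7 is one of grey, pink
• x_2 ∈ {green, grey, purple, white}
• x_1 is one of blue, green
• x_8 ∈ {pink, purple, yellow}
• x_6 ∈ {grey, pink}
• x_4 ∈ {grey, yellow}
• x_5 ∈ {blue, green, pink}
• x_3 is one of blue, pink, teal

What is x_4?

The 8 variables draw from only 8 values {blue, green, grey, pink, purple, teal, white, yellow}, so each is used; only x_3 can be teal, hence x_3 = teal.
The 7 still-open variables together cover exactly {blue, green, grey, pink, purple, white, yellow} — 7 values for 7 variables — and white appears only in x_2's list, so x_2 = white.
The 6 still-open variables together cover exactly {blue, green, grey, pink, purple, yellow} — 6 values for 6 variables — and purple appears only in x_8's list, so x_8 = purple.
The 5 still-open variables together cover exactly {blue, green, grey, pink, yellow} — 5 values for 5 variables — and yellow appears only in x_4's list, so x_4 = yellow.

yellow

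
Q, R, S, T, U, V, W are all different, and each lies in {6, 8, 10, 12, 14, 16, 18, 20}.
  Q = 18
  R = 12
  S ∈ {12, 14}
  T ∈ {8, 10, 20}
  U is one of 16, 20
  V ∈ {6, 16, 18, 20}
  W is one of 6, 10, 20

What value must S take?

14

Q's domain is down to {18}, so Q = 18. Remove 18 from V.
R must be 12 (only option left). Remove 12 from S.
So S = 14.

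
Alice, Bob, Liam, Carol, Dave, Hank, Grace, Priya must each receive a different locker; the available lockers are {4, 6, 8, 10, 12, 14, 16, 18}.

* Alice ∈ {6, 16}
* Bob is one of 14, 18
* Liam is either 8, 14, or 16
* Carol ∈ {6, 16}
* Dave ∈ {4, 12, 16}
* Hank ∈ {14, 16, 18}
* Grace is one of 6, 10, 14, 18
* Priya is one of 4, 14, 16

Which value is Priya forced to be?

4

The 8 variables together cover exactly {4, 6, 8, 10, 12, 14, 16, 18} — 8 values for 8 variables — and 8 appears only in Liam's list, so Liam = 8.
The 7 still-open variables draw from only 7 values {4, 6, 10, 12, 14, 16, 18}, so each is used; only Grace can be 10, hence Grace = 10.
The 6 still-open variables together cover exactly {4, 6, 12, 14, 16, 18} — 6 values for 6 variables — and 12 appears only in Dave's list, so Dave = 12.
Among the 5 still-open variables, 4 fits only Priya (and all 5 values in {4, 6, 14, 16, 18} must be used), so Priya = 4.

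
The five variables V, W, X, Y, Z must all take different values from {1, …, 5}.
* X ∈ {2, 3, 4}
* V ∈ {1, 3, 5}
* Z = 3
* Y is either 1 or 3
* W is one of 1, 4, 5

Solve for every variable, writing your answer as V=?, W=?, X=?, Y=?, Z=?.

V=5, W=4, X=2, Y=1, Z=3

Z must be 3 (only option left). Strike 3 from V, X, Y.
Y has just one choice, so Y = 1. Remove 1 from V, W.
V's domain is down to {5}, so V = 5. So W can't be 5.
W's domain is down to {4}, so W = 4. Strike 4 from X.
X has just one choice, so X = 2.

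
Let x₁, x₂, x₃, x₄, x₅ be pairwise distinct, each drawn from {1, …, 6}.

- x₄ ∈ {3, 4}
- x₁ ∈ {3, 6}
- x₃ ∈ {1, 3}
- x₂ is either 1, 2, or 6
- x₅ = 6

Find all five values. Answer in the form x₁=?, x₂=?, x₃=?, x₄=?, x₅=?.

x₁=3, x₂=2, x₃=1, x₄=4, x₅=6

x₅ must be 6 (only option left). Eliminate 6 elsewhere: x₁, x₂.
x₁'s domain is down to {3}, so x₁ = 3. Remove 3 from x₃, x₄.
x₃'s domain is down to {1}, so x₃ = 1. Eliminate 1 elsewhere: x₂.
That leaves x₄ = 4.
x₂ has just one choice, so x₂ = 2.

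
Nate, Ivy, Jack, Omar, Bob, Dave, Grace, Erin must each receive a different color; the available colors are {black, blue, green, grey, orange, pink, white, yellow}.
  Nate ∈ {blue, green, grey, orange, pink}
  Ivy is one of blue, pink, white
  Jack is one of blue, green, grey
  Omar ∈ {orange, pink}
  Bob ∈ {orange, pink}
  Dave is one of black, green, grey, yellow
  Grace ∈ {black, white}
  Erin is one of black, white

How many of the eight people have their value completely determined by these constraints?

2

The 8 variables draw from only 8 values {black, blue, green, grey, orange, pink, white, yellow}, so each is used; only Dave can be yellow, hence Dave = yellow.
Omar and Bob between them cover only {orange, pink} — a naked pair. Remove those values from Nate, Ivy.
The 2 variables Grace and Erin are confined to {black, white}, which locks those values in; drop them from Ivy.
Ivy's domain is down to {blue}, so Ivy = blue. Eliminate blue elsewhere: Nate, Jack.
Determined: Ivy=blue, Dave=yellow. The other people each still have more than one consistent value. That makes 2.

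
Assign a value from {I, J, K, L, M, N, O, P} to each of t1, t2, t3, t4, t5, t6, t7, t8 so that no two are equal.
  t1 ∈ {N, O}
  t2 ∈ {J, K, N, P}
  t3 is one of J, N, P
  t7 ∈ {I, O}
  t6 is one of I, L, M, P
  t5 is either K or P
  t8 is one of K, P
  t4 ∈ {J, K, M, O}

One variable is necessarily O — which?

t1

Among the 8 variables, L fits only t6 (and all 8 values in {I, J, K, L, M, N, O, P} must be used), so t6 = L.
The 7 still-open variables draw from only 7 values {I, J, K, M, N, O, P}, so each is used; only t7 can be I, hence t7 = I.
Among the 6 still-open variables, M fits only t4 (and all 6 values in {J, K, M, N, O, P} must be used), so t4 = M.
The 5 still-open variables together cover exactly {J, K, N, O, P} — 5 values for 5 variables — and O appears only in t1's list, so t1 = O.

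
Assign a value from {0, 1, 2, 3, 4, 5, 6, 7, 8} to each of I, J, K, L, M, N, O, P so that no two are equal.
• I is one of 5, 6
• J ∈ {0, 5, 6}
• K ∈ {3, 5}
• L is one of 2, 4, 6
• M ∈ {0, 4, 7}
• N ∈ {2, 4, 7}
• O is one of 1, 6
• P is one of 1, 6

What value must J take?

The 8 variables draw from only 8 values {0, 1, 2, 3, 4, 5, 6, 7}, so each is used; only K can be 3, hence K = 3.
O and P between them cover only {1, 6} — a naked pair. Remove those values from I, J, L.
I has just one choice, so I = 5. Remove 5 from J.
So J = 0.

0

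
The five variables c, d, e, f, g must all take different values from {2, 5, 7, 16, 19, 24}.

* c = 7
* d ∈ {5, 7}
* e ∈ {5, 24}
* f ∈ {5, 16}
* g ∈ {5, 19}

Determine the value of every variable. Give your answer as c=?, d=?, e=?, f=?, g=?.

c has just one choice, so c = 7. So d can't be 7.
d has just one choice, so d = 5. Eliminate 5 elsewhere: e, f, g.
e has just one choice, so e = 24.
f has just one choice, so f = 16.
g has just one choice, so g = 19.

c=7, d=5, e=24, f=16, g=19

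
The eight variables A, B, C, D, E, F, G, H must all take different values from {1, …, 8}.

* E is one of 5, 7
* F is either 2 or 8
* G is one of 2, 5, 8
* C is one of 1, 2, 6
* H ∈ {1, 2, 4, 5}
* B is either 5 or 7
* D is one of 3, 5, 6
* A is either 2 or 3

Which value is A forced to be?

3

The 8 variables together cover exactly {1, 2, 3, 4, 5, 6, 7, 8} — 8 values for 8 variables — and 4 appears only in H's list, so H = 4.
The 7 still-open variables together cover exactly {1, 2, 3, 5, 6, 7, 8} — 7 values for 7 variables — and 1 appears only in C's list, so C = 1.
Among the 6 still-open variables, 6 fits only D (and all 6 values in {2, 3, 5, 6, 7, 8} must be used), so D = 6.
Among the 5 still-open variables, 3 fits only A (and all 5 values in {2, 3, 5, 7, 8} must be used), so A = 3.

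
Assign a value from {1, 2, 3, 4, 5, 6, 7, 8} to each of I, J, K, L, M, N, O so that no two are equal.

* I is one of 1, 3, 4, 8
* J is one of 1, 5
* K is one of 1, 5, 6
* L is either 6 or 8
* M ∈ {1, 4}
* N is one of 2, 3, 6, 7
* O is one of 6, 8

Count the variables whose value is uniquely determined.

2

The 2 variables L and O are confined to {6, 8}, which locks those values in; drop them from I, K, N.
The 2 variables J and K are confined to {1, 5}, which locks those values in; drop them from I, M.
That leaves M = 4. So I can't be 4.
I's domain is down to {3}, so I = 3. Eliminate 3 elsewhere: N.
Determined: I=3, M=4. The other variables each still have more than one consistent value. That makes 2.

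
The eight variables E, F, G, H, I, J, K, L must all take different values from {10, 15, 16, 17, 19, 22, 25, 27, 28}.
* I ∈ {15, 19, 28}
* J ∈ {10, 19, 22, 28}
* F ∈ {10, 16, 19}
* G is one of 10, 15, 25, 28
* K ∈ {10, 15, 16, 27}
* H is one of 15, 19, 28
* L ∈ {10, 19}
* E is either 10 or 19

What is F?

The 8 variables draw from only 8 values {10, 15, 16, 19, 22, 25, 27, 28}, so each is used; only J can be 22, hence J = 22.
Among the 7 still-open variables, 25 fits only G (and all 7 values in {10, 15, 16, 19, 25, 27, 28} must be used), so G = 25.
The 6 still-open variables draw from only 6 values {10, 15, 16, 19, 27, 28}, so each is used; only K can be 27, hence K = 27.
The 5 still-open variables draw from only 5 values {10, 15, 16, 19, 28}, so each is used; only F can be 16, hence F = 16.

16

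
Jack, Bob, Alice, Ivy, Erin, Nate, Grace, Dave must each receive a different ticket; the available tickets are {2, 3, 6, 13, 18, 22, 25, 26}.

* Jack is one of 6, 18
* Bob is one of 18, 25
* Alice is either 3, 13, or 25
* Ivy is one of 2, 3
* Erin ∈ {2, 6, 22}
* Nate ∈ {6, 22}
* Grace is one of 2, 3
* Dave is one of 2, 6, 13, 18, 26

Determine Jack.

The 8 variables together cover exactly {2, 3, 6, 13, 18, 22, 25, 26} — 8 values for 8 variables — and 26 appears only in Dave's list, so Dave = 26.
Among the 7 still-open variables, 13 fits only Alice (and all 7 values in {2, 3, 6, 13, 18, 22, 25} must be used), so Alice = 13.
Among the 6 still-open variables, 25 fits only Bob (and all 6 values in {2, 3, 6, 18, 22, 25} must be used), so Bob = 25.
The 5 still-open variables together cover exactly {2, 3, 6, 18, 22} — 5 values for 5 variables — and 18 appears only in Jack's list, so Jack = 18.

18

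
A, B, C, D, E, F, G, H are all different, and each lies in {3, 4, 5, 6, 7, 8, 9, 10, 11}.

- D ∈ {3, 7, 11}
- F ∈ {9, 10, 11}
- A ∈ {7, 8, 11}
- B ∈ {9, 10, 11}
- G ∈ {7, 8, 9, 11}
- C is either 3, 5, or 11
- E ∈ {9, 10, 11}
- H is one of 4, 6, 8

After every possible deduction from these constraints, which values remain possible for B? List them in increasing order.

The 3 variables B, E, F are confined to {9, 10, 11}, which locks those values in; drop them from A, C, D, G.
A and G share exactly the 2 values {7, 8}; by pigeonhole those values go to them, so strike 7, 8 from D, H.
D must be 3 (only option left). Strike 3 from C.
That leaves C = 5.
No further eliminations apply; B can still be any of 9, 10, 11.

9, 10, 11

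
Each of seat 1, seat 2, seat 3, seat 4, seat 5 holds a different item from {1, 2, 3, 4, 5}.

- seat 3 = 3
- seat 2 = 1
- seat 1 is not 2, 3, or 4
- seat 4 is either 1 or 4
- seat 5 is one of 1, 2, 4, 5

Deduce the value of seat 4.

4

seat 2 has just one choice, so seat 2 = 1. Eliminate 1 elsewhere: seat 1, seat 4, seat 5.
So seat 4 = 4.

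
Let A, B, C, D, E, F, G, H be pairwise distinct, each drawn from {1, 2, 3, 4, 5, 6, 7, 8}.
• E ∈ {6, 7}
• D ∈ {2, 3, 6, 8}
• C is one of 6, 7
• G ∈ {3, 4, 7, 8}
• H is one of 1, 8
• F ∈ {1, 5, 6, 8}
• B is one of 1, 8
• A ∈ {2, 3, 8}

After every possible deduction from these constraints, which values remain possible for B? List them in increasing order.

1, 8

The 8 variables draw from only 8 values {1, 2, 3, 4, 5, 6, 7, 8}, so each is used; only G can be 4, hence G = 4.
The 7 still-open variables draw from only 7 values {1, 2, 3, 5, 6, 7, 8}, so each is used; only F can be 5, hence F = 5.
B and H between them cover only {1, 8} — a naked pair. Remove those values from A, D.
C and E share exactly the 2 values {6, 7}; by pigeonhole those values go to them, so strike 6, 7 from D.
No further eliminations apply; B can still be any of 1, 8.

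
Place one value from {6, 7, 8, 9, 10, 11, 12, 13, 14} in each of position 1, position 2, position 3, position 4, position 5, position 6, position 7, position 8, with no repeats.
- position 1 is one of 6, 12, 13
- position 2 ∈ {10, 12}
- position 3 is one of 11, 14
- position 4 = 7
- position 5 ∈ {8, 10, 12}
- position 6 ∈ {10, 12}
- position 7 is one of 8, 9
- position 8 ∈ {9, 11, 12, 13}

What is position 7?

position 4's domain is down to {7}, so position 4 = 7.
position 2 and position 6 between them cover only {10, 12} — a naked pair. Remove those values from position 1, position 5, position 8.
position 5's domain is down to {8}, so position 5 = 8. Strike 8 from position 7.
So position 7 = 9.

9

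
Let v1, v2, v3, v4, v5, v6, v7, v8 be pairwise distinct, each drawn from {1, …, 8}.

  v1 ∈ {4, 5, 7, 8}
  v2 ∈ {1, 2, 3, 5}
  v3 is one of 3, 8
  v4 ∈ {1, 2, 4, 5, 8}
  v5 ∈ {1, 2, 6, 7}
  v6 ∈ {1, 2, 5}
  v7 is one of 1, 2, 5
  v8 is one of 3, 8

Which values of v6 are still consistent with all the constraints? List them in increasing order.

1, 2, 5

The 8 variables together cover exactly {1, 2, 3, 4, 5, 6, 7, 8} — 8 values for 8 variables — and 6 appears only in v5's list, so v5 = 6.
The 7 still-open variables together cover exactly {1, 2, 3, 4, 5, 7, 8} — 7 values for 7 variables — and 7 appears only in v1's list, so v1 = 7.
Among the 6 still-open variables, 4 fits only v4 (and all 6 values in {1, 2, 3, 4, 5, 8} must be used), so v4 = 4.
v3 and v8 share exactly the 2 values {3, 8}; by pigeonhole those values go to them, so strike 3, 8 from v2.
No further eliminations apply; v6 can still be any of 1, 2, 5.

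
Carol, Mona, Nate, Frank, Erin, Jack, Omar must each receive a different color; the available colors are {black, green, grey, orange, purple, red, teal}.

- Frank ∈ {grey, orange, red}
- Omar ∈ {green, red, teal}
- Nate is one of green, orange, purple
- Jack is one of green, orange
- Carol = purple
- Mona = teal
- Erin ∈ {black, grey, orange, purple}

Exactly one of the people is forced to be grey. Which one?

Carol must be purple (only option left). Eliminate purple elsewhere: Nate, Erin.
Mona has just one choice, so Mona = teal. Remove teal from Omar.
Among the 5 still-open variables, black fits only Erin (and all 5 values in {black, green, grey, orange, red} must be used), so Erin = black.
The 4 still-open variables together cover exactly {green, grey, orange, red} — 4 values for 4 variables — and grey appears only in Frank's list, so Frank = grey.

Frank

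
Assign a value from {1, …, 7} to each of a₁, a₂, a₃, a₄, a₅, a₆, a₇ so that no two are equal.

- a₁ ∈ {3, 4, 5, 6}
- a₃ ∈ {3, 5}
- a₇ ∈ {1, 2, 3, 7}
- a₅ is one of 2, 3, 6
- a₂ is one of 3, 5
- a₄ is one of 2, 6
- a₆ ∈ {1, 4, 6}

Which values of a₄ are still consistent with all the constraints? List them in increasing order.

2, 6

Among the 7 variables, 7 fits only a₇ (and all 7 values in {1, 2, 3, 4, 5, 6, 7} must be used), so a₇ = 7.
Among the 6 still-open variables, 1 fits only a₆ (and all 6 values in {1, 2, 3, 4, 5, 6} must be used), so a₆ = 1.
The 5 still-open variables draw from only 5 values {2, 3, 4, 5, 6}, so each is used; only a₁ can be 4, hence a₁ = 4.
a₂ and a₃ share exactly the 2 values {3, 5}; by pigeonhole those values go to them, so strike 3, 5 from a₅.
No further eliminations apply; a₄ can still be any of 2, 6.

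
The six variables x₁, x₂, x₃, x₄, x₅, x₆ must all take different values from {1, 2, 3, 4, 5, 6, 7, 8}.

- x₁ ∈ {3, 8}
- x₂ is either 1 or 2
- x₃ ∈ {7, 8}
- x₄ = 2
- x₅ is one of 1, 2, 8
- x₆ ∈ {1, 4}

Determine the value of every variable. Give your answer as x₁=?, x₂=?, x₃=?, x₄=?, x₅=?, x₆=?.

x₄'s domain is down to {2}, so x₄ = 2. Eliminate 2 elsewhere: x₂, x₅.
x₂ has just one choice, so x₂ = 1. Strike 1 from x₅, x₆.
That leaves x₅ = 8. Remove 8 from x₁, x₃.
x₆ has just one choice, so x₆ = 4.
That leaves x₁ = 3.
x₃ has just one choice, so x₃ = 7.

x₁=3, x₂=1, x₃=7, x₄=2, x₅=8, x₆=4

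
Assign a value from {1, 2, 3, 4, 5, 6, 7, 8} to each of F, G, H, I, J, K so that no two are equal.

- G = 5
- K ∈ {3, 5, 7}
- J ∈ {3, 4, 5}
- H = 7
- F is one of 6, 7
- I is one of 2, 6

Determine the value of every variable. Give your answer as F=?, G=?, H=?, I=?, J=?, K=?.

F=6, G=5, H=7, I=2, J=4, K=3

G's domain is down to {5}, so G = 5. Remove 5 from J, K.
H must be 7 (only option left). So F, K can't be 7.
K has just one choice, so K = 3. Strike 3 from J.
That leaves F = 6. So I can't be 6.
That leaves I = 2.
J's domain is down to {4}, so J = 4.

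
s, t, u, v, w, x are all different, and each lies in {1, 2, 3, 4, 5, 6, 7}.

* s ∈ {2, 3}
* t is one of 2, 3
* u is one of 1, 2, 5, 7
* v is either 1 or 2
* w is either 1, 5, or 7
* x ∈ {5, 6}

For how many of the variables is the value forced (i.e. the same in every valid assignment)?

Among the 6 variables, 6 fits only x (and all 6 values in {1, 2, 3, 5, 6, 7} must be used), so x = 6.
s and t between them cover only {2, 3} — a naked pair. Remove those values from u, v.
v has just one choice, so v = 1. So u, w can't be 1.
Determined: v=1, x=6. The other variables each still have more than one consistent value. That makes 2.

2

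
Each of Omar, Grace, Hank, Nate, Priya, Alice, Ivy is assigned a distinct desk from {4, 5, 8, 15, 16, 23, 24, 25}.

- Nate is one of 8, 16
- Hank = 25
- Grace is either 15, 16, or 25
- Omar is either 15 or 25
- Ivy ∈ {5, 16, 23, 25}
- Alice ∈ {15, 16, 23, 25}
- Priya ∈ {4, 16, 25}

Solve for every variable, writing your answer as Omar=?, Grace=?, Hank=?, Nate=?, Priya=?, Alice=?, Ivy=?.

Hank's domain is down to {25}, so Hank = 25. Remove 25 from Omar, Grace, Priya, Alice, Ivy.
Omar must be 15 (only option left). So Grace, Alice can't be 15.
Grace must be 16 (only option left). Strike 16 from Nate, Priya, Alice, Ivy.
Nate has just one choice, so Nate = 8.
Priya's domain is down to {4}, so Priya = 4.
Alice must be 23 (only option left). Strike 23 from Ivy.
That leaves Ivy = 5.

Omar=15, Grace=16, Hank=25, Nate=8, Priya=4, Alice=23, Ivy=5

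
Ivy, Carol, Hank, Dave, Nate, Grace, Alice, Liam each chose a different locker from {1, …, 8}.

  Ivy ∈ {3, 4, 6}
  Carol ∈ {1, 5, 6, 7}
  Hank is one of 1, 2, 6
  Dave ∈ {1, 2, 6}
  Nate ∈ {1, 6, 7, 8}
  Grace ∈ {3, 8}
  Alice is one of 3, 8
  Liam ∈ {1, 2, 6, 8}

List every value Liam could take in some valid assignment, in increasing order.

1, 2, 6

The 8 variables together cover exactly {1, 2, 3, 4, 5, 6, 7, 8} — 8 values for 8 variables — and 4 appears only in Ivy's list, so Ivy = 4.
Among the 7 still-open variables, 5 fits only Carol (and all 7 values in {1, 2, 3, 5, 6, 7, 8} must be used), so Carol = 5.
The 6 still-open variables together cover exactly {1, 2, 3, 6, 7, 8} — 6 values for 6 variables — and 7 appears only in Nate's list, so Nate = 7.
The 2 variables Grace and Alice are confined to {3, 8}, which locks those values in; drop them from Liam.
No further eliminations apply; Liam can still be any of 1, 2, 6.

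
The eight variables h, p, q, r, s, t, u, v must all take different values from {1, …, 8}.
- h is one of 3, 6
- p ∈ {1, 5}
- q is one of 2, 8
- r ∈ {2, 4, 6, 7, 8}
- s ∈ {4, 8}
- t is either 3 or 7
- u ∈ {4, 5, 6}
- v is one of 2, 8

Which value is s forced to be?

4

The 8 variables draw from only 8 values {1, 2, 3, 4, 5, 6, 7, 8}, so each is used; only p can be 1, hence p = 1.
The 7 still-open variables draw from only 7 values {2, 3, 4, 5, 6, 7, 8}, so each is used; only u can be 5, hence u = 5.
The 2 variables q and v are confined to {2, 8}, which locks those values in; drop them from r, s.
So s = 4.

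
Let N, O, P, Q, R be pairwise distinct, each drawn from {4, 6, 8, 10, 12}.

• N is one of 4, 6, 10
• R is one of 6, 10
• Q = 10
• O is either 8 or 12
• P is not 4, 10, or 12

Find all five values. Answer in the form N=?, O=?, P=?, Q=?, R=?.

N=4, O=12, P=8, Q=10, R=6

Q must be 10 (only option left). Eliminate 10 elsewhere: N, R.
R must be 6 (only option left). Remove 6 from N, P.
N's domain is down to {4}, so N = 4.
P's domain is down to {8}, so P = 8. Strike 8 from O.
O must be 12 (only option left).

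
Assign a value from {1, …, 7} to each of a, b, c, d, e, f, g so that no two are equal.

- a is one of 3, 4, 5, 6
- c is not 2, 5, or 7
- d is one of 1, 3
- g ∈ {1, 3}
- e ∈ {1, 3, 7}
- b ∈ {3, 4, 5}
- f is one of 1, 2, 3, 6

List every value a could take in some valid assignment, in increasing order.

4, 5, 6

The 7 variables draw from only 7 values {1, 2, 3, 4, 5, 6, 7}, so each is used; only f can be 2, hence f = 2.
The 6 still-open variables draw from only 6 values {1, 3, 4, 5, 6, 7}, so each is used; only e can be 7, hence e = 7.
d and g between them cover only {1, 3} — a naked pair. Remove those values from a, b, c.
No further eliminations apply; a can still be any of 4, 5, 6.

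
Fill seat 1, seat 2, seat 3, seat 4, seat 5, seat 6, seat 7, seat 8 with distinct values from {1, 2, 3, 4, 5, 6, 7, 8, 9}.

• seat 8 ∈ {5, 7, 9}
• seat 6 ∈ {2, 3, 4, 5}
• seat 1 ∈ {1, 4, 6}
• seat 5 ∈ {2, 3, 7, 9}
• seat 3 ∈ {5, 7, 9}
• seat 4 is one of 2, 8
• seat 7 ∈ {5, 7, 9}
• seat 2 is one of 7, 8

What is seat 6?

seat 3, seat 7, seat 8 between them cover only {5, 7, 9} — a naked triple. Remove those values from seat 2, seat 5, seat 6.
That leaves seat 2 = 8. So seat 4 can't be 8.
seat 4 must be 2 (only option left). Eliminate 2 elsewhere: seat 5, seat 6.
That leaves seat 5 = 3. Eliminate 3 elsewhere: seat 6.
So seat 6 = 4.

4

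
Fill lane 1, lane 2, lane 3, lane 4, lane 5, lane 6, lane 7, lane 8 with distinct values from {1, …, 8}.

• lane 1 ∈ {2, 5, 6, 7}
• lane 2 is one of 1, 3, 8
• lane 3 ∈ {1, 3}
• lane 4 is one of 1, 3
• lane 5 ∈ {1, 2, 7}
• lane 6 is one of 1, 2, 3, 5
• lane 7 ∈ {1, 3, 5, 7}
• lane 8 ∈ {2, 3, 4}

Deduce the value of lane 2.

Among the 8 variables, 4 fits only lane 8 (and all 8 values in {1, 2, 3, 4, 5, 6, 7, 8} must be used), so lane 8 = 4.
The 7 still-open variables draw from only 7 values {1, 2, 3, 5, 6, 7, 8}, so each is used; only lane 1 can be 6, hence lane 1 = 6.
The 6 still-open variables draw from only 6 values {1, 2, 3, 5, 7, 8}, so each is used; only lane 2 can be 8, hence lane 2 = 8.

8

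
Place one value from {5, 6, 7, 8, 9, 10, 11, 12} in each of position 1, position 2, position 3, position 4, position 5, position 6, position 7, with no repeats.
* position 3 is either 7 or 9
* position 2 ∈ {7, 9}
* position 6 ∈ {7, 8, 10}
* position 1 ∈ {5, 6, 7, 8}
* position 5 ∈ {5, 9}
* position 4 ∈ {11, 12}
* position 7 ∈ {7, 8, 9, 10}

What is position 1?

6

The 2 variables position 2 and position 3 are confined to {7, 9}, which locks those values in; drop them from position 1, position 5, position 6, position 7.
position 5 has just one choice, so position 5 = 5. So position 1 can't be 5.
The 2 variables position 6 and position 7 are confined to {8, 10}, which locks those values in; drop them from position 1.
So position 1 = 6.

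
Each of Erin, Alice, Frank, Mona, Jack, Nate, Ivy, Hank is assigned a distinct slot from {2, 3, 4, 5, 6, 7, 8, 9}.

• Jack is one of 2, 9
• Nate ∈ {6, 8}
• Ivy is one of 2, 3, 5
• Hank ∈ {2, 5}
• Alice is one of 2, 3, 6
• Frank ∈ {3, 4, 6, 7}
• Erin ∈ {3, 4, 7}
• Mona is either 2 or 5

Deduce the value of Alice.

The 8 variables together cover exactly {2, 3, 4, 5, 6, 7, 8, 9} — 8 values for 8 variables — and 8 appears only in Nate's list, so Nate = 8.
The 7 still-open variables draw from only 7 values {2, 3, 4, 5, 6, 7, 9}, so each is used; only Jack can be 9, hence Jack = 9.
Mona and Hank share exactly the 2 values {2, 5}; by pigeonhole those values go to them, so strike 2, 5 from Alice, Ivy.
Ivy must be 3 (only option left). So Erin, Alice, Frank can't be 3.
So Alice = 6.

6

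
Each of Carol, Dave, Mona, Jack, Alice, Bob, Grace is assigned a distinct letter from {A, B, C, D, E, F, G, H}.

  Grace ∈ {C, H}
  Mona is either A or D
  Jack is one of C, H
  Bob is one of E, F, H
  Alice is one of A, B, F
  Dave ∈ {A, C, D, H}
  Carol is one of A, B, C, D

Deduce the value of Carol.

B

Among the 7 variables, E fits only Bob (and all 7 values in {A, B, C, D, E, F, H} must be used), so Bob = E.
Among the 6 still-open variables, F fits only Alice (and all 6 values in {A, B, C, D, F, H} must be used), so Alice = F.
Among the 5 still-open variables, B fits only Carol (and all 5 values in {A, B, C, D, H} must be used), so Carol = B.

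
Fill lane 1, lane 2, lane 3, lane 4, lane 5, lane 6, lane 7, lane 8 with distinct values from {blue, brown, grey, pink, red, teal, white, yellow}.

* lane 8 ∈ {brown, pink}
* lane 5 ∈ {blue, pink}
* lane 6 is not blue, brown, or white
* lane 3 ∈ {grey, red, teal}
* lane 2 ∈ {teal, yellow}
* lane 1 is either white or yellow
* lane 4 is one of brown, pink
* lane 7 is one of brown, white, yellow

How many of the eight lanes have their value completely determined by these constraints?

2

Among the 8 variables, blue fits only lane 5 (and all 8 values in {blue, brown, grey, pink, red, teal, white, yellow} must be used), so lane 5 = blue.
The 2 variables lane 4 and lane 8 are confined to {brown, pink}, which locks those values in; drop them from lane 6, lane 7.
lane 1 and lane 7 between them cover only {white, yellow} — a naked pair. Remove those values from lane 2, lane 6.
lane 2's domain is down to {teal}, so lane 2 = teal. Eliminate teal elsewhere: lane 3, lane 6.
Determined: lane 2=teal, lane 5=blue. The other lanes each still have more than one consistent value. That makes 2.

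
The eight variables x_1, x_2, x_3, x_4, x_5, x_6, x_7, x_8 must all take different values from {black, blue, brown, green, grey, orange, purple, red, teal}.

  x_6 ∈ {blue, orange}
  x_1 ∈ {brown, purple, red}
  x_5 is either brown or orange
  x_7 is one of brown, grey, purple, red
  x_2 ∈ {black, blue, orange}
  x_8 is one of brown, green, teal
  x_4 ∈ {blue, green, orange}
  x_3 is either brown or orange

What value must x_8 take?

x_3 and x_5 between them cover only {brown, orange} — a naked pair. Remove those values from x_1, x_2, x_4, x_6, x_7, x_8.
x_6's domain is down to {blue}, so x_6 = blue. So x_2, x_4 can't be blue.
x_2 must be black (only option left).
x_4 has just one choice, so x_4 = green. So x_8 can't be green.
So x_8 = teal.

teal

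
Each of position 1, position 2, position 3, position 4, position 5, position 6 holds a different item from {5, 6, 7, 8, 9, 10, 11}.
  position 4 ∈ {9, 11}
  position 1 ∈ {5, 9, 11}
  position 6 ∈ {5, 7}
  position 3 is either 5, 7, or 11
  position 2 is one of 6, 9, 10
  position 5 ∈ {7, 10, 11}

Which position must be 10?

position 5

The 6 variables together cover exactly {5, 6, 7, 9, 10, 11} — 6 values for 6 variables — and 6 appears only in position 2's list, so position 2 = 6.
The 5 still-open variables draw from only 5 values {5, 7, 9, 10, 11}, so each is used; only position 5 can be 10, hence position 5 = 10.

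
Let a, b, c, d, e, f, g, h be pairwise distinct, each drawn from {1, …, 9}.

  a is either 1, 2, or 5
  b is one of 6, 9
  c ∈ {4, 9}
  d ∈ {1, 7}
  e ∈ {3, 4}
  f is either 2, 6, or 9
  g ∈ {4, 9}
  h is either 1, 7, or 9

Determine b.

The 8 variables draw from only 8 values {1, 2, 3, 4, 5, 6, 7, 9}, so each is used; only e can be 3, hence e = 3.
Among the 7 still-open variables, 5 fits only a (and all 7 values in {1, 2, 4, 5, 6, 7, 9} must be used), so a = 5.
The 6 still-open variables draw from only 6 values {1, 2, 4, 6, 7, 9}, so each is used; only f can be 2, hence f = 2.
The 5 still-open variables together cover exactly {1, 4, 6, 7, 9} — 5 values for 5 variables — and 6 appears only in b's list, so b = 6.

6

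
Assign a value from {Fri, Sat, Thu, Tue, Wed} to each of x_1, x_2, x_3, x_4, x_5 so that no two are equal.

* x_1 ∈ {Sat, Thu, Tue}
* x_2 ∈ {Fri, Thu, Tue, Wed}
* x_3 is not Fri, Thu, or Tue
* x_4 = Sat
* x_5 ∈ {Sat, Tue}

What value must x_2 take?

x_4 has just one choice, so x_4 = Sat. Strike Sat from x_1, x_3, x_5.
That leaves x_5 = Tue. So x_1, x_2 can't be Tue.
x_1 has just one choice, so x_1 = Thu. So x_2 can't be Thu.
x_3 must be Wed (only option left). Eliminate Wed elsewhere: x_2.
So x_2 = Fri.

Fri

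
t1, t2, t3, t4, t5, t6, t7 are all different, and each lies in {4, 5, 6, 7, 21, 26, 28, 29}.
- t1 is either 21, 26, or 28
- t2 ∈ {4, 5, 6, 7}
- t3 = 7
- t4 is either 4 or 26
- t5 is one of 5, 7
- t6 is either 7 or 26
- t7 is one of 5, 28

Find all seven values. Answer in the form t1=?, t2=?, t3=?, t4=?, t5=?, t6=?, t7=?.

t3 must be 7 (only option left). Strike 7 from t2, t5, t6.
t5's domain is down to {5}, so t5 = 5. So t2, t7 can't be 5.
t6 has just one choice, so t6 = 26. Strike 26 from t1, t4.
t7's domain is down to {28}, so t7 = 28. Remove 28 from t1.
t1's domain is down to {21}, so t1 = 21.
That leaves t4 = 4. Strike 4 from t2.
t2 has just one choice, so t2 = 6.

t1=21, t2=6, t3=7, t4=4, t5=5, t6=26, t7=28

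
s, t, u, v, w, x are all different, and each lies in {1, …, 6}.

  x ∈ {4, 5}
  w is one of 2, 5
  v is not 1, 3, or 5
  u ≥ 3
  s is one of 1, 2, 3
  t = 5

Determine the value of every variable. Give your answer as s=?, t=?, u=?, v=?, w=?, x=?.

s=1, t=5, u=3, v=6, w=2, x=4

t must be 5 (only option left). So u, w, x can't be 5.
w's domain is down to {2}, so w = 2. So s, v can't be 2.
x must be 4 (only option left). Remove 4 from u, v.
v must be 6 (only option left). Remove 6 from u.
That leaves u = 3. Strike 3 from s.
That leaves s = 1.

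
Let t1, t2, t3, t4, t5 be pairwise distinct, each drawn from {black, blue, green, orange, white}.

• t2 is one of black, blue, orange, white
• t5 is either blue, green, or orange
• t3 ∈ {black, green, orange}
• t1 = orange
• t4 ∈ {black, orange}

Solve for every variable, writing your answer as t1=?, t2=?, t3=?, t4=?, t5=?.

t1's domain is down to {orange}, so t1 = orange. Remove orange from t2, t3, t4, t5.
t4 has just one choice, so t4 = black. Strike black from t2, t3.
t3's domain is down to {green}, so t3 = green. Eliminate green elsewhere: t5.
t5 must be blue (only option left). Remove blue from t2.
t2 has just one choice, so t2 = white.

t1=orange, t2=white, t3=green, t4=black, t5=blue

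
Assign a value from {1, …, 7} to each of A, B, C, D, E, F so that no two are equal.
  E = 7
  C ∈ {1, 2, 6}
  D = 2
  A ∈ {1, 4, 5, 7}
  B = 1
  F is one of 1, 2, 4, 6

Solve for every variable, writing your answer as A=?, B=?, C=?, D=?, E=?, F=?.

A=5, B=1, C=6, D=2, E=7, F=4

B must be 1 (only option left). So A, C, F can't be 1.
D has just one choice, so D = 2. Eliminate 2 elsewhere: C, F.
E has just one choice, so E = 7. So A can't be 7.
C must be 6 (only option left). Strike 6 from F.
F must be 4 (only option left). So A can't be 4.
A has just one choice, so A = 5.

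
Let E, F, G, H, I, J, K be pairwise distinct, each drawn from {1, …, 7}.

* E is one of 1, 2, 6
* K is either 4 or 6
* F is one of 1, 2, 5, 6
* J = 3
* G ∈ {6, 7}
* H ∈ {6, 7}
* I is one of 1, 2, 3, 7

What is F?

5

J's domain is down to {3}, so J = 3. Eliminate 3 elsewhere: I.
The 6 still-open variables together cover exactly {1, 2, 4, 5, 6, 7} — 6 values for 6 variables — and 4 appears only in K's list, so K = 4.
The 5 still-open variables together cover exactly {1, 2, 5, 6, 7} — 5 values for 5 variables — and 5 appears only in F's list, so F = 5.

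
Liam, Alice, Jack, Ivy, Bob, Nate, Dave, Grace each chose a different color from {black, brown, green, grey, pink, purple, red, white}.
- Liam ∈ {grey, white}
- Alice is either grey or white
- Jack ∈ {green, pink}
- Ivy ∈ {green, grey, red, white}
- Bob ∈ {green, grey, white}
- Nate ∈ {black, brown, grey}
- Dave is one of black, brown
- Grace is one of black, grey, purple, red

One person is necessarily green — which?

Bob

Among the 8 variables, pink fits only Jack (and all 8 values in {black, brown, green, grey, pink, purple, red, white} must be used), so Jack = pink.
The 7 still-open variables draw from only 7 values {black, brown, green, grey, purple, red, white}, so each is used; only Grace can be purple, hence Grace = purple.
The 6 still-open variables together cover exactly {black, brown, green, grey, red, white} — 6 values for 6 variables — and red appears only in Ivy's list, so Ivy = red.
Among the 5 still-open variables, green fits only Bob (and all 5 values in {black, brown, green, grey, white} must be used), so Bob = green.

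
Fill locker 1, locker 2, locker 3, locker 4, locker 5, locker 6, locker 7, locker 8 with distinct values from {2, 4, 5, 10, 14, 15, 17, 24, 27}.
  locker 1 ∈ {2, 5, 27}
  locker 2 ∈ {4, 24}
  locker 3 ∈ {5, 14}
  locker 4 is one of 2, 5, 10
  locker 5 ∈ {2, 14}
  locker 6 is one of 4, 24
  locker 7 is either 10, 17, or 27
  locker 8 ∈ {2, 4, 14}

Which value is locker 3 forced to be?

Among the 8 variables, 17 fits only locker 7 (and all 8 values in {2, 4, 5, 10, 14, 17, 24, 27} must be used), so locker 7 = 17.
The 7 still-open variables together cover exactly {2, 4, 5, 10, 14, 24, 27} — 7 values for 7 variables — and 10 appears only in locker 4's list, so locker 4 = 10.
Among the 6 still-open variables, 27 fits only locker 1 (and all 6 values in {2, 4, 5, 14, 24, 27} must be used), so locker 1 = 27.
The 5 still-open variables draw from only 5 values {2, 4, 5, 14, 24}, so each is used; only locker 3 can be 5, hence locker 3 = 5.

5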